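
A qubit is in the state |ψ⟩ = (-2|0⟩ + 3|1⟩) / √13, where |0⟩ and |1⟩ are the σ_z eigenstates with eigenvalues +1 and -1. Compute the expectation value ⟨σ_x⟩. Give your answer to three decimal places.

-0.923

⟨σ_x⟩ = 2 Re(a* b)/(|a|²+|b|²) with a = -2, b = 3.
a* b = -6, so ⟨σ_x⟩ = -12/13.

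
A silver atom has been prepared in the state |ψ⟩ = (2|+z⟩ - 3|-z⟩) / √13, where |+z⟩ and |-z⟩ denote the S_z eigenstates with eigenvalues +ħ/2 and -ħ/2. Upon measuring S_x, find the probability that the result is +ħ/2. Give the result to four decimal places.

0.0385

|+x⟩ = (|+z⟩ + |-z⟩)/√2, so ⟨+x|ψ⟩ = (-1) / (√2·√13).
P = |-1|² / 26 = 1/26.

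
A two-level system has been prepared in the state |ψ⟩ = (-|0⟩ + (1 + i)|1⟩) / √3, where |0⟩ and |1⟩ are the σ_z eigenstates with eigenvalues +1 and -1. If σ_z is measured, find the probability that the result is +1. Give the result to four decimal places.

0.3333

The +1 outcome corresponds to |0⟩. Its amplitude in |ψ⟩ is -1/√3.
P = |-1|² / 3 = 1/3.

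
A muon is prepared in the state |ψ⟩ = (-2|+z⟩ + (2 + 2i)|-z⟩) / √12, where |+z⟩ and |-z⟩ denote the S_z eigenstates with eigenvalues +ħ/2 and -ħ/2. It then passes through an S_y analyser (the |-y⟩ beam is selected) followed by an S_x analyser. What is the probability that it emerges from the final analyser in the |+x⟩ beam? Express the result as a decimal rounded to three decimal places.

0.417

First analyser (S_y): P(|-y⟩) = |⟨-y|ψ⟩|² = 20/24.
After stage 1 the state is |-y⟩; P(|+x⟩) = |⟨+x|-y⟩|² = 1/2.
Joint probability = 20/24 × 1/2 = 0.417.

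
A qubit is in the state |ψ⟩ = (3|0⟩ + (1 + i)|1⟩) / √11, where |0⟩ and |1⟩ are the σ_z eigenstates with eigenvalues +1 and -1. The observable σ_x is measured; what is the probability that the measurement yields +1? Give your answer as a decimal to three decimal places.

0.773

|+x⟩ = (|0⟩ + |1⟩)/√2, so ⟨+x|ψ⟩ = (4 + i) / (√2·√11).
P = |4 + i|² / 22 = 17/22.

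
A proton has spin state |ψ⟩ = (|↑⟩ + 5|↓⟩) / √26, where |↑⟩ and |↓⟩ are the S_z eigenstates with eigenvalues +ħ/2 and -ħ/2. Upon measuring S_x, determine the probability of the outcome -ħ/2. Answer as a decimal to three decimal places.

0.308

|-x⟩ = (|↑⟩ - |↓⟩)/√2, so ⟨-x|ψ⟩ = (-4) / (√2·√26).
P = |-4|² / 52 = 16/52.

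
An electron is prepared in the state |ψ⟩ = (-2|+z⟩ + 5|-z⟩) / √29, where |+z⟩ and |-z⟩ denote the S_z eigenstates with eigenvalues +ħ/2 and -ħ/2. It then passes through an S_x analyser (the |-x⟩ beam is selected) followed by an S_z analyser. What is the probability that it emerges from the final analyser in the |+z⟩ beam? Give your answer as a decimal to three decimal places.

0.422

First analyser (S_x): P(|-x⟩) = |⟨-x|ψ⟩|² = 49/58.
After stage 1 the state is |-x⟩; P(|+z⟩) = |⟨+z|-x⟩|² = 1/2.
Joint probability = 49/58 × 1/2 = 0.422.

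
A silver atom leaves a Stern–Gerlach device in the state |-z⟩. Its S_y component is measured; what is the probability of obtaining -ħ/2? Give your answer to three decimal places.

0.500

In the S_z basis, |-z⟩ = |↓⟩ and |-y⟩ = (|↑⟩ - i|↓⟩)/√2.
|⟨-y|-z⟩|² = 1/2.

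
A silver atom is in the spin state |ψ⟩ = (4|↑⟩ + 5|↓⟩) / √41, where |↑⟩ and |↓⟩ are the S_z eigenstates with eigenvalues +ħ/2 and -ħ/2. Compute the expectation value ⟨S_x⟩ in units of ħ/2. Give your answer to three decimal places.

⟨σ_x⟩ = 2 Re(a* b)/(|a|²+|b|²) with a = 4, b = 5.
a* b = 20, so ⟨σ_x⟩ = 40/41.
⟨S_x⟩ = (ħ/2)·⟨σ_x⟩.

0.976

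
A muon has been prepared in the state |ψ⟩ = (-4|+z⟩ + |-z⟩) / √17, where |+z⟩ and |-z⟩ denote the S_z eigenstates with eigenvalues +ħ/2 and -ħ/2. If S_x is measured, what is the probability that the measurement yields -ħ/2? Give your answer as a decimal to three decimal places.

0.735

|-x⟩ = (|+z⟩ - |-z⟩)/√2, so ⟨-x|ψ⟩ = (-5) / (√2·√17).
P = |-5|² / 34 = 25/34.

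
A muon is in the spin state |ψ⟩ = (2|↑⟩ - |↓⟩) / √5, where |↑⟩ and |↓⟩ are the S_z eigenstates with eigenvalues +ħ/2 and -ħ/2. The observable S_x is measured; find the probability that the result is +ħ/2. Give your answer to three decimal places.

|+x⟩ = (|↑⟩ + |↓⟩)/√2, so ⟨+x|ψ⟩ = (1) / (√2·√5).
P = |1|² / 10 = 1/10.

0.100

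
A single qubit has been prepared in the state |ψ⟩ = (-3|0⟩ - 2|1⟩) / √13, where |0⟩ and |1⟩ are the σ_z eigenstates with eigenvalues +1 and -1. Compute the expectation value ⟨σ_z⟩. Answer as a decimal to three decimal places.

⟨σ_z⟩ = |a|² - |b|² divided by |a|²+|b|², with a, b the |0⟩, |1⟩ amplitudes.
= (9 - 4)/13 = 5/13.

0.385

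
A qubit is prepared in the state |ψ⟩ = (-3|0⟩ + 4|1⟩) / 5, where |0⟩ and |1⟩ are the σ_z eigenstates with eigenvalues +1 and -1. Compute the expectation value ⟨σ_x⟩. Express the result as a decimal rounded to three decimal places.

-0.960

⟨σ_x⟩ = 2 Re(a* b)/(|a|²+|b|²) with a = -3, b = 4.
a* b = -12, so ⟨σ_x⟩ = -24/25.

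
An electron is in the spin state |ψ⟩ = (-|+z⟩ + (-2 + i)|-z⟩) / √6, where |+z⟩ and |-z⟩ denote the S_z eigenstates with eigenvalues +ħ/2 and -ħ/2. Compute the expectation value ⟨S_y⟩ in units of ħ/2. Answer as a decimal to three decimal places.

⟨σ_y⟩ = 2 Im(a* b)/(|a|²+|b|²) with a = -1, b = (-2 + i).
a* b = (2 - i), so ⟨σ_y⟩ = -2/6.
⟨S_y⟩ = (ħ/2)·⟨σ_y⟩.

-0.333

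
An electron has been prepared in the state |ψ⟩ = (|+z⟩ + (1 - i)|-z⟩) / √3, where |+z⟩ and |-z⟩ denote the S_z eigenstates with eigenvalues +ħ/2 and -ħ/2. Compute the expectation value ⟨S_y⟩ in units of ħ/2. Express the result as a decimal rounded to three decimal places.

⟨σ_y⟩ = 2 Im(a* b)/(|a|²+|b|²) with a = 1, b = (1 - i).
a* b = (1 - i), so ⟨σ_y⟩ = -2/3.
⟨S_y⟩ = (ħ/2)·⟨σ_y⟩.

-0.667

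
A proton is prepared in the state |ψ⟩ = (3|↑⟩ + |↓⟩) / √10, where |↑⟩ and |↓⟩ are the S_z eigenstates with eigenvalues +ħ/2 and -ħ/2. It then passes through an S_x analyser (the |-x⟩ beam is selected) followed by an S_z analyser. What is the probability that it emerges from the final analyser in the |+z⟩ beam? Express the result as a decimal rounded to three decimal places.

0.100

First analyser (S_x): P(|-x⟩) = |⟨-x|ψ⟩|² = 4/20.
After stage 1 the state is |-x⟩; P(|+z⟩) = |⟨+z|-x⟩|² = 1/2.
Joint probability = 4/20 × 1/2 = 0.100.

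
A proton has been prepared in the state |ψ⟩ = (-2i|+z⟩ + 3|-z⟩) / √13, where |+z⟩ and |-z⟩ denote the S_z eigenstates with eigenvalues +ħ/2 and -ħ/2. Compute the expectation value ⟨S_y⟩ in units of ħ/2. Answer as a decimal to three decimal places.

⟨σ_y⟩ = 2 Im(a* b)/(|a|²+|b|²) with a = -2i, b = 3.
a* b = 6i, so ⟨σ_y⟩ = 12/13.
⟨S_y⟩ = (ħ/2)·⟨σ_y⟩.

0.923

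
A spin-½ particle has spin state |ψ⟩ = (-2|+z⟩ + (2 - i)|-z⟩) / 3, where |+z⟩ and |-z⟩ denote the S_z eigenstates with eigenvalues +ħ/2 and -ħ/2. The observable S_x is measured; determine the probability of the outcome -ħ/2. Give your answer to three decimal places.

0.944

|-x⟩ = (|+z⟩ - |-z⟩)/√2, so ⟨-x|ψ⟩ = (-4 + i) / (√2·3).
P = |-4 + i|² / 18 = 17/18.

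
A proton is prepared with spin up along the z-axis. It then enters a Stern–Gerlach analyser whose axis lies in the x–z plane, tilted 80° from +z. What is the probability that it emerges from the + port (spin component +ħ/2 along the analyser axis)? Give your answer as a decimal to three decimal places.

0.587

For spin-½, the probability of finding spin-up along an axis at angle θ to the initial spin direction is cos²(θ/2); spin-down is sin²(θ/2).
θ = 80°, so P = cos²(40°) ≈ 0.587.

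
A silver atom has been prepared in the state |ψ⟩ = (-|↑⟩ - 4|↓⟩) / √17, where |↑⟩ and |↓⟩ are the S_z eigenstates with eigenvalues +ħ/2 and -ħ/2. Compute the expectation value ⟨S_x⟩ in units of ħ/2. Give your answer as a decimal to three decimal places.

⟨σ_x⟩ = 2 Re(a* b)/(|a|²+|b|²) with a = -1, b = -4.
a* b = 4, so ⟨σ_x⟩ = 8/17.
⟨S_x⟩ = (ħ/2)·⟨σ_x⟩.

0.471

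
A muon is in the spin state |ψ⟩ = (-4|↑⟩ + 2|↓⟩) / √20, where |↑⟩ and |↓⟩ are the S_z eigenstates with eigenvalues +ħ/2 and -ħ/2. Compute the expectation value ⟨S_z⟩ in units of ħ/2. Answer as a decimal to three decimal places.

0.600

⟨σ_z⟩ = |a|² - |b|² divided by |a|²+|b|², with a, b the |↑⟩, |↓⟩ amplitudes.
= (16 - 4)/20 = 12/20.
⟨S_z⟩ = (ħ/2)·⟨σ_z⟩.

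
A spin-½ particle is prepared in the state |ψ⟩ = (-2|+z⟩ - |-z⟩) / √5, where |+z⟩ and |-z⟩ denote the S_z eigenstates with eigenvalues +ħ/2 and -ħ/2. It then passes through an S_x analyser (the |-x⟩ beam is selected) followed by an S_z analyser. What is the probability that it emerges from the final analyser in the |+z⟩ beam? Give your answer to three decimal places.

First analyser (S_x): P(|-x⟩) = |⟨-x|ψ⟩|² = 1/10.
After stage 1 the state is |-x⟩; P(|+z⟩) = |⟨+z|-x⟩|² = 1/2.
Joint probability = 1/10 × 1/2 = 0.050.

0.050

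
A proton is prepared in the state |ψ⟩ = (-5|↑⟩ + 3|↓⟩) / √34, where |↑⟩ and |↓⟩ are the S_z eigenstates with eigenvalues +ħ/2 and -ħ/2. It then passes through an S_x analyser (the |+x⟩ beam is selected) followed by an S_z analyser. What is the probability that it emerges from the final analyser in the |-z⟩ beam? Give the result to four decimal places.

First analyser (S_x): P(|+x⟩) = |⟨+x|ψ⟩|² = 4/68.
After stage 1 the state is |+x⟩; P(|-z⟩) = |⟨-z|+x⟩|² = 1/2.
Joint probability = 4/68 × 1/2 = 0.0294.

0.0294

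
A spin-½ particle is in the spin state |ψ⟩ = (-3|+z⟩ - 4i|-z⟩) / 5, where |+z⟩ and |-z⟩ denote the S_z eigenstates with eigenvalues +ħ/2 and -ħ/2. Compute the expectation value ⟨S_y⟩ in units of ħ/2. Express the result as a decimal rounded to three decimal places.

⟨σ_y⟩ = 2 Im(a* b)/(|a|²+|b|²) with a = -3, b = -4i.
a* b = 12i, so ⟨σ_y⟩ = 24/25.
⟨S_y⟩ = (ħ/2)·⟨σ_y⟩.

0.960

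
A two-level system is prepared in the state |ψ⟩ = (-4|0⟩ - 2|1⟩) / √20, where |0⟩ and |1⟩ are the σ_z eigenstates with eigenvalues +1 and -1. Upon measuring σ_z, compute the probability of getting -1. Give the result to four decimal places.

The -1 outcome corresponds to |1⟩. Its amplitude in |ψ⟩ is -2/√20.
P = |-2|² / 20 = 4/20.

0.2000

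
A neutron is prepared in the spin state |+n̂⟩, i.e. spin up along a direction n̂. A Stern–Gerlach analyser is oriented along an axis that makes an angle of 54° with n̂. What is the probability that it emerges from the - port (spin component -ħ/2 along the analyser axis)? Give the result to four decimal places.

For spin-½, the probability of finding spin-up along an axis at angle θ to the initial spin direction is cos²(θ/2); spin-down is sin²(θ/2).
θ = 54°, so P = sin²(27°) ≈ 0.2061.

0.2061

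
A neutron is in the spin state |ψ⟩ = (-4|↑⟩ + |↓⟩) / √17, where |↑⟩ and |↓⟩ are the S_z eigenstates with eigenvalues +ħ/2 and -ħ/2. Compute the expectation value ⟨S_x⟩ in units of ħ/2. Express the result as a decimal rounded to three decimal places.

⟨σ_x⟩ = 2 Re(a* b)/(|a|²+|b|²) with a = -4, b = 1.
a* b = -4, so ⟨σ_x⟩ = -8/17.
⟨S_x⟩ = (ħ/2)·⟨σ_x⟩.

-0.471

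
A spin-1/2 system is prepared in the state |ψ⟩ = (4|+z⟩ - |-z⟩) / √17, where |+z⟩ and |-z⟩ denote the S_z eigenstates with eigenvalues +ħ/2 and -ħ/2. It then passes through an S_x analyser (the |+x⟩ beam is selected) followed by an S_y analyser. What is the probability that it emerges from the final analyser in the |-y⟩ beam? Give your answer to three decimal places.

First analyser (S_x): P(|+x⟩) = |⟨+x|ψ⟩|² = 9/34.
After stage 1 the state is |+x⟩; P(|-y⟩) = |⟨-y|+x⟩|² = 1/2.
Joint probability = 9/34 × 1/2 = 0.132.

0.132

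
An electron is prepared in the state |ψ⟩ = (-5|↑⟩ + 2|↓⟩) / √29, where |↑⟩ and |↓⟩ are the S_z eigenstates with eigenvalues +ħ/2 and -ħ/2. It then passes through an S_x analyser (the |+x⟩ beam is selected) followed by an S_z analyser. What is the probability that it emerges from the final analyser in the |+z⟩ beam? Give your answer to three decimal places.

First analyser (S_x): P(|+x⟩) = |⟨+x|ψ⟩|² = 9/58.
After stage 1 the state is |+x⟩; P(|+z⟩) = |⟨+z|+x⟩|² = 1/2.
Joint probability = 9/58 × 1/2 = 0.078.

0.078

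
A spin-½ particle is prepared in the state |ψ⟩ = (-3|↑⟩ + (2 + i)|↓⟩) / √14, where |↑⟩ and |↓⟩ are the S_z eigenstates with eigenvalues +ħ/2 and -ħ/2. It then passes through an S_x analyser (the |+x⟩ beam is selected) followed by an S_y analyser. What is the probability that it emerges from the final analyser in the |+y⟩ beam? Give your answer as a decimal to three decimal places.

First analyser (S_x): P(|+x⟩) = |⟨+x|ψ⟩|² = 2/28.
After stage 1 the state is |+x⟩; P(|+y⟩) = |⟨+y|+x⟩|² = 1/2.
Joint probability = 2/28 × 1/2 = 0.036.

0.036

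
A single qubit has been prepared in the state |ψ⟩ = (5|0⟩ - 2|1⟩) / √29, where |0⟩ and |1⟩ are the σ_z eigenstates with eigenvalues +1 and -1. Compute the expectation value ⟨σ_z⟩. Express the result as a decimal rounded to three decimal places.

0.724

⟨σ_z⟩ = |a|² - |b|² divided by |a|²+|b|², with a, b the |0⟩, |1⟩ amplitudes.
= (25 - 4)/29 = 21/29.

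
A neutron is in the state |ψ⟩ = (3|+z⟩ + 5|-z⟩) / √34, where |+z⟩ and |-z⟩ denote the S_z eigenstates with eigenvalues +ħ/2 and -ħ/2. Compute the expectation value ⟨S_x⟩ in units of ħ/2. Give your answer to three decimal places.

0.882

⟨σ_x⟩ = 2 Re(a* b)/(|a|²+|b|²) with a = 3, b = 5.
a* b = 15, so ⟨σ_x⟩ = 30/34.
⟨S_x⟩ = (ħ/2)·⟨σ_x⟩.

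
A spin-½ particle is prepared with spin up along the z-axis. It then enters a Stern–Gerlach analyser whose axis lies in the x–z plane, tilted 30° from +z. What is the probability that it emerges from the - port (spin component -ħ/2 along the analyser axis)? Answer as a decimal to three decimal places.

For spin-½, the probability of finding spin-up along an axis at angle θ to the initial spin direction is cos²(θ/2); spin-down is sin²(θ/2).
θ = 30°, so P = sin²(15°) ≈ 0.067.

0.067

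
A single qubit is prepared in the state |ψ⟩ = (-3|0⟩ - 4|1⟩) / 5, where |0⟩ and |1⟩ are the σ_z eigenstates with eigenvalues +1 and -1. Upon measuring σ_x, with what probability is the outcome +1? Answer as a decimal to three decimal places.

|+x⟩ = (|0⟩ + |1⟩)/√2, so ⟨+x|ψ⟩ = (-7) / (√2·5).
P = |-7|² / 50 = 49/50.

0.980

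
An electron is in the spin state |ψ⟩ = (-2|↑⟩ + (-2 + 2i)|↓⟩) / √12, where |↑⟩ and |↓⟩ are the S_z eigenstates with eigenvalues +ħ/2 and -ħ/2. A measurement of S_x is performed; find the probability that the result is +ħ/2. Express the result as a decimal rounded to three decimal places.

|+x⟩ = (|↑⟩ + |↓⟩)/√2, so ⟨+x|ψ⟩ = (-4 + 2i) / (√2·√12).
P = |-4 + 2i|² / 24 = 20/24.

0.833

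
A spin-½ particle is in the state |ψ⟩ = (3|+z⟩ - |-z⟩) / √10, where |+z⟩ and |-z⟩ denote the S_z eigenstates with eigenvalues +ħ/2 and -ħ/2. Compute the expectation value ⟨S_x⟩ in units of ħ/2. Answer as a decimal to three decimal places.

-0.600

⟨σ_x⟩ = 2 Re(a* b)/(|a|²+|b|²) with a = 3, b = -1.
a* b = -3, so ⟨σ_x⟩ = -6/10.
⟨S_x⟩ = (ħ/2)·⟨σ_x⟩.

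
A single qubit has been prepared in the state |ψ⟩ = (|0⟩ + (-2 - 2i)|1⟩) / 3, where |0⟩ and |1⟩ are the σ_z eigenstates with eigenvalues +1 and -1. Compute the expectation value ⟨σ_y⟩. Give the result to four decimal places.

-0.4444

⟨σ_y⟩ = 2 Im(a* b)/(|a|²+|b|²) with a = 1, b = (-2 - 2i).
a* b = (-2 - 2i), so ⟨σ_y⟩ = -4/9.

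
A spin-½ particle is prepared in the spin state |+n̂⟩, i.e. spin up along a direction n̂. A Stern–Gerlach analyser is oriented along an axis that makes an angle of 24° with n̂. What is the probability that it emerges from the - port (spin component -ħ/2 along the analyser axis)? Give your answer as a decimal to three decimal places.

0.043

For spin-½, the probability of finding spin-up along an axis at angle θ to the initial spin direction is cos²(θ/2); spin-down is sin²(θ/2).
θ = 24°, so P = sin²(12°) ≈ 0.043.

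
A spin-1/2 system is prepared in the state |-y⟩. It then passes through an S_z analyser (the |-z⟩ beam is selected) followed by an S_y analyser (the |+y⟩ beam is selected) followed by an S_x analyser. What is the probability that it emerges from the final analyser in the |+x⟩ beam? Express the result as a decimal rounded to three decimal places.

First analyser (S_z): from |-y⟩, P(|-z⟩) = 1/2.
After stage 1 the state is |-z⟩; P(|+y⟩) = |⟨+y|-z⟩|² = 1/2.
After stage 2 the state is |+y⟩; P(|+x⟩) = |⟨+x|+y⟩|² = 1/2.
Joint probability = 1/2 × 1/2 × 1/2 = 0.125.

0.125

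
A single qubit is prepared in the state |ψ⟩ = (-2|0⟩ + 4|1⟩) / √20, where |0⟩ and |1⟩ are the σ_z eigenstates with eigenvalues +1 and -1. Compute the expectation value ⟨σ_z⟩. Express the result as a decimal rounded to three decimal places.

-0.600

⟨σ_z⟩ = |a|² - |b|² divided by |a|²+|b|², with a, b the |0⟩, |1⟩ amplitudes.
= (4 - 16)/20 = -12/20.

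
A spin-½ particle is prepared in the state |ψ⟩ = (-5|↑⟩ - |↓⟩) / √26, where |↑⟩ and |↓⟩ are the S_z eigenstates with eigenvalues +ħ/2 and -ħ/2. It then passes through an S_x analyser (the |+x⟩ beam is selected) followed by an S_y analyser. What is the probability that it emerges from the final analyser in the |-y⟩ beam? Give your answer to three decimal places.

First analyser (S_x): P(|+x⟩) = |⟨+x|ψ⟩|² = 36/52.
After stage 1 the state is |+x⟩; P(|-y⟩) = |⟨-y|+x⟩|² = 1/2.
Joint probability = 36/52 × 1/2 = 0.346.

0.346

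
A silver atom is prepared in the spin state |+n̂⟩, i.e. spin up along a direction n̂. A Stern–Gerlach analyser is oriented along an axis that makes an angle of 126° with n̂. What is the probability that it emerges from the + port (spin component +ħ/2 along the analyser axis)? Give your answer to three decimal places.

0.206

For spin-½, the probability of finding spin-up along an axis at angle θ to the initial spin direction is cos²(θ/2); spin-down is sin²(θ/2).
θ = 126°, so P = cos²(63°) ≈ 0.206.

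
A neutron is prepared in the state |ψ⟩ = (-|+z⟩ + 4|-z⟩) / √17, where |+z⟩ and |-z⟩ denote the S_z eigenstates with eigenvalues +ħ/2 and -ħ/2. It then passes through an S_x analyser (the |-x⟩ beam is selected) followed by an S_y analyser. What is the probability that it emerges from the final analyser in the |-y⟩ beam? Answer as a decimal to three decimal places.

First analyser (S_x): P(|-x⟩) = |⟨-x|ψ⟩|² = 25/34.
After stage 1 the state is |-x⟩; P(|-y⟩) = |⟨-y|-x⟩|² = 1/2.
Joint probability = 25/34 × 1/2 = 0.368.

0.368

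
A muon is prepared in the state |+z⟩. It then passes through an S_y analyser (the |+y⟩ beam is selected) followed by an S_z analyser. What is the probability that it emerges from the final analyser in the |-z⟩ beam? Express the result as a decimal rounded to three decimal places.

First analyser (S_y): from |+z⟩, P(|+y⟩) = 1/2.
After stage 1 the state is |+y⟩; P(|-z⟩) = |⟨-z|+y⟩|² = 1/2.
Joint probability = 1/2 × 1/2 = 0.250.

0.250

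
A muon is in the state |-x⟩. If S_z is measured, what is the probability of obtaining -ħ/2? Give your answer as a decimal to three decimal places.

0.500

In the S_z basis, |-x⟩ = (|↑⟩ - |↓⟩)/√2 and |-z⟩ = |↓⟩.
|⟨-z|-x⟩|² = 1/2.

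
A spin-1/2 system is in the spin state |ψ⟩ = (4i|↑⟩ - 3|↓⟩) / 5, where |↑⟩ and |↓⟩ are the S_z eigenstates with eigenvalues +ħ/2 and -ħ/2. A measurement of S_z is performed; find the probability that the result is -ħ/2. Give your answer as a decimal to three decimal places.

The -ħ/2 outcome corresponds to |↓⟩. Its amplitude in |ψ⟩ is -3/5.
P = |-3|² / 25 = 9/25.

0.360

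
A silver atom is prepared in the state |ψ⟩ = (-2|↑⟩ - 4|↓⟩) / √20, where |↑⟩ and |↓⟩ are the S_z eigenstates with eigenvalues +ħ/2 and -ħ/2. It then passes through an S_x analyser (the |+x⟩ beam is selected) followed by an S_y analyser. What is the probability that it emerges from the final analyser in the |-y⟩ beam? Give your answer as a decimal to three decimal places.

First analyser (S_x): P(|+x⟩) = |⟨+x|ψ⟩|² = 36/40.
After stage 1 the state is |+x⟩; P(|-y⟩) = |⟨-y|+x⟩|² = 1/2.
Joint probability = 36/40 × 1/2 = 0.450.

0.450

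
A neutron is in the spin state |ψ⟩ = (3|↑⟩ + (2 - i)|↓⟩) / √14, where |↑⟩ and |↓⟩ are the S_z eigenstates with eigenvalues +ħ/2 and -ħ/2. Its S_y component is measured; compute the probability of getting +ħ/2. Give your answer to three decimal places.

0.286

|+y⟩ = (|↑⟩ + i|↓⟩)/√2, so ⟨+y|ψ⟩ = (2 - 2i) / (√2·√14).
P = |2 - 2i|² / 28 = 8/28.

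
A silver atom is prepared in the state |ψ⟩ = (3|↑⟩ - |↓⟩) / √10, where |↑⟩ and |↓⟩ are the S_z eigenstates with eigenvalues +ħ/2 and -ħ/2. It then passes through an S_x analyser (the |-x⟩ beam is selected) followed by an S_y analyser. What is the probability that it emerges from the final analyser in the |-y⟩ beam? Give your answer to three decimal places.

0.400

First analyser (S_x): P(|-x⟩) = |⟨-x|ψ⟩|² = 16/20.
After stage 1 the state is |-x⟩; P(|-y⟩) = |⟨-y|-x⟩|² = 1/2.
Joint probability = 16/20 × 1/2 = 0.400.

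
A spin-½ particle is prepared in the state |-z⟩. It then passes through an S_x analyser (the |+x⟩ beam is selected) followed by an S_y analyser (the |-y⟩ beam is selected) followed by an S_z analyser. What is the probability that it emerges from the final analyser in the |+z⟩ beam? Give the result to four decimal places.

First analyser (S_x): from |-z⟩, P(|+x⟩) = 1/2.
After stage 1 the state is |+x⟩; P(|-y⟩) = |⟨-y|+x⟩|² = 1/2.
After stage 2 the state is |-y⟩; P(|+z⟩) = |⟨+z|-y⟩|² = 1/2.
Joint probability = 1/2 × 1/2 × 1/2 = 0.1250.

0.1250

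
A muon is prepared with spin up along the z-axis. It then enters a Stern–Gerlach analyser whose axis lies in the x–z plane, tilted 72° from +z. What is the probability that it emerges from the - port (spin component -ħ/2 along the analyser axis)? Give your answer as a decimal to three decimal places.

0.345

For spin-½, the probability of finding spin-up along an axis at angle θ to the initial spin direction is cos²(θ/2); spin-down is sin²(θ/2).
θ = 72°, so P = sin²(36°) ≈ 0.345.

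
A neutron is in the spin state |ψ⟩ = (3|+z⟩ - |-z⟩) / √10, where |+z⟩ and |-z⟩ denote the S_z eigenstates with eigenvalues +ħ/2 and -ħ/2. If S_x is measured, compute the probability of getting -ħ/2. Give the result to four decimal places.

|-x⟩ = (|+z⟩ - |-z⟩)/√2, so ⟨-x|ψ⟩ = (4) / (√2·√10).
P = |4|² / 20 = 16/20.

0.8000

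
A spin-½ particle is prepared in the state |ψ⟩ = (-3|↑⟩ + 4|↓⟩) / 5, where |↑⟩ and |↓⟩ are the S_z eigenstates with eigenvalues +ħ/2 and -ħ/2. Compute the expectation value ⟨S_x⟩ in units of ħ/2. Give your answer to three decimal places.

-0.960

⟨σ_x⟩ = 2 Re(a* b)/(|a|²+|b|²) with a = -3, b = 4.
a* b = -12, so ⟨σ_x⟩ = -24/25.
⟨S_x⟩ = (ħ/2)·⟨σ_x⟩.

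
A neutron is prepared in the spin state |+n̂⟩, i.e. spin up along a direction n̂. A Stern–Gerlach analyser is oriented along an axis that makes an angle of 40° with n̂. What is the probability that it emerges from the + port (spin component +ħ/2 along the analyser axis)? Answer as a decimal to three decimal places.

For spin-½, the probability of finding spin-up along an axis at angle θ to the initial spin direction is cos²(θ/2); spin-down is sin²(θ/2).
θ = 40°, so P = cos²(20°) ≈ 0.883.

0.883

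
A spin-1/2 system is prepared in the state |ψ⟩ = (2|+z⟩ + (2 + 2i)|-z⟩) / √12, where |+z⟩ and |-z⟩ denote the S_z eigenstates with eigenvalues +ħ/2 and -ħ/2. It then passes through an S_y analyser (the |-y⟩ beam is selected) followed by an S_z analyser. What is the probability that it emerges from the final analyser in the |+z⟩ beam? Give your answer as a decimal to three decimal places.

First analyser (S_y): P(|-y⟩) = |⟨-y|ψ⟩|² = 4/24.
After stage 1 the state is |-y⟩; P(|+z⟩) = |⟨+z|-y⟩|² = 1/2.
Joint probability = 4/24 × 1/2 = 0.083.

0.083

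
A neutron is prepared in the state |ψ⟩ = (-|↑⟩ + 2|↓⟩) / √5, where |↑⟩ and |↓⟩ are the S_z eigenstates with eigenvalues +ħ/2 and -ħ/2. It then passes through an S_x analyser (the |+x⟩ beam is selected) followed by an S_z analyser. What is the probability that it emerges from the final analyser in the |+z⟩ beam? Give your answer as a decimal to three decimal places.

First analyser (S_x): P(|+x⟩) = |⟨+x|ψ⟩|² = 1/10.
After stage 1 the state is |+x⟩; P(|+z⟩) = |⟨+z|+x⟩|² = 1/2.
Joint probability = 1/10 × 1/2 = 0.050.

0.050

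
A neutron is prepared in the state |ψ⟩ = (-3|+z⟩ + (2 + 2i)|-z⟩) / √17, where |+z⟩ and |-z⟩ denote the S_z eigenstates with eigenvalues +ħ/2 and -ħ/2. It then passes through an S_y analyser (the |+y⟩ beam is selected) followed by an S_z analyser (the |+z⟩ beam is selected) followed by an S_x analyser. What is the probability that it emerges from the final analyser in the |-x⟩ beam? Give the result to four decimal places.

0.0368

First analyser (S_y): P(|+y⟩) = |⟨+y|ψ⟩|² = 5/34.
After stage 1 the state is |+y⟩; P(|+z⟩) = |⟨+z|+y⟩|² = 1/2.
After stage 2 the state is |+z⟩; P(|-x⟩) = |⟨-x|+z⟩|² = 1/2.
Joint probability = 5/34 × 1/2 × 1/2 = 0.0368.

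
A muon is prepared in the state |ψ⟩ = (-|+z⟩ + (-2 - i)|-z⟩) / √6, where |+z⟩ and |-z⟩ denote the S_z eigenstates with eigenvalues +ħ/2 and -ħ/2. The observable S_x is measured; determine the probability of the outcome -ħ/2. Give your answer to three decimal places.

|-x⟩ = (|+z⟩ - |-z⟩)/√2, so ⟨-x|ψ⟩ = (1 + i) / (√2·√6).
P = |1 + i|² / 12 = 2/12.

0.167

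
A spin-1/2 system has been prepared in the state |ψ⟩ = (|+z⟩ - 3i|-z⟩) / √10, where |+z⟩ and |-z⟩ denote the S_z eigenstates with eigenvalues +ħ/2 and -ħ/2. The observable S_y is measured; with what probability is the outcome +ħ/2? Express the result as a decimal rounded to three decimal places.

|+y⟩ = (|+z⟩ + i|-z⟩)/√2, so ⟨+y|ψ⟩ = (-2) / (√2·√10).
P = |-2|² / 20 = 4/20.

0.200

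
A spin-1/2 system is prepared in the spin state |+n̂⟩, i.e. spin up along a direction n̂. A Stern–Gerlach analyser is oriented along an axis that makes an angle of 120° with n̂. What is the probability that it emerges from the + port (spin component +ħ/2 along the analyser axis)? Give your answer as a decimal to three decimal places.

0.250

For spin-½, the probability of finding spin-up along an axis at angle θ to the initial spin direction is cos²(θ/2); spin-down is sin²(θ/2).
θ = 120°, so P = cos²(60°) ≈ 0.250.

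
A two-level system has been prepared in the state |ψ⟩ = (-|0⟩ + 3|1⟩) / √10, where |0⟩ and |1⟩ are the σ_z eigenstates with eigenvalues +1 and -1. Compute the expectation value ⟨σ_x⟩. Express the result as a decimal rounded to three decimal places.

⟨σ_x⟩ = 2 Re(a* b)/(|a|²+|b|²) with a = -1, b = 3.
a* b = -3, so ⟨σ_x⟩ = -6/10.

-0.600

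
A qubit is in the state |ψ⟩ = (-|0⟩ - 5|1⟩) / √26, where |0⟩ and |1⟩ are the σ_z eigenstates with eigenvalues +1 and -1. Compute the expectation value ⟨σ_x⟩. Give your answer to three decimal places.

0.385

⟨σ_x⟩ = 2 Re(a* b)/(|a|²+|b|²) with a = -1, b = -5.
a* b = 5, so ⟨σ_x⟩ = 10/26.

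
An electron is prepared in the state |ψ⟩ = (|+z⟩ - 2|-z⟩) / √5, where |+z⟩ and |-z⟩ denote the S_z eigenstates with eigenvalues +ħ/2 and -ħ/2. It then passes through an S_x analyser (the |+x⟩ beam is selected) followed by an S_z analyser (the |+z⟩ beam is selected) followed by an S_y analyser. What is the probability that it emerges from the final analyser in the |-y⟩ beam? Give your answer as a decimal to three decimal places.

First analyser (S_x): P(|+x⟩) = |⟨+x|ψ⟩|² = 1/10.
After stage 1 the state is |+x⟩; P(|+z⟩) = |⟨+z|+x⟩|² = 1/2.
After stage 2 the state is |+z⟩; P(|-y⟩) = |⟨-y|+z⟩|² = 1/2.
Joint probability = 1/10 × 1/2 × 1/2 = 0.025.

0.025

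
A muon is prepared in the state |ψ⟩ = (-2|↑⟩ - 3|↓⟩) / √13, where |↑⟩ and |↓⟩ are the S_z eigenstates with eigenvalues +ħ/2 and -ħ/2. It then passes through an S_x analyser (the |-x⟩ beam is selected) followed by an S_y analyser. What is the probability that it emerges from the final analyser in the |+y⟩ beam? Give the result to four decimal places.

First analyser (S_x): P(|-x⟩) = |⟨-x|ψ⟩|² = 1/26.
After stage 1 the state is |-x⟩; P(|+y⟩) = |⟨+y|-x⟩|² = 1/2.
Joint probability = 1/26 × 1/2 = 0.0192.

0.0192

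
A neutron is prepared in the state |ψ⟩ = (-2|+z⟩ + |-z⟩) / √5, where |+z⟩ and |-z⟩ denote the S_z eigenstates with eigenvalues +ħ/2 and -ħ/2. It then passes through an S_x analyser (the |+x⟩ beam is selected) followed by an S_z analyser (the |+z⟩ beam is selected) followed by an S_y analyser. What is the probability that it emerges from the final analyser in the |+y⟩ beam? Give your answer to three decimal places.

0.025

First analyser (S_x): P(|+x⟩) = |⟨+x|ψ⟩|² = 1/10.
After stage 1 the state is |+x⟩; P(|+z⟩) = |⟨+z|+x⟩|² = 1/2.
After stage 2 the state is |+z⟩; P(|+y⟩) = |⟨+y|+z⟩|² = 1/2.
Joint probability = 1/10 × 1/2 × 1/2 = 0.025.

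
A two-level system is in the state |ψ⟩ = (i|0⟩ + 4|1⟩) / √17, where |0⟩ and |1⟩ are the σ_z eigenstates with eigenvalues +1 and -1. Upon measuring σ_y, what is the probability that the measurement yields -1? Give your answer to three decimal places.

0.735

|-y⟩ = (|0⟩ - i|1⟩)/√2, so ⟨-y|ψ⟩ = (5i) / (√2·√17).
P = |5i|² / 34 = 25/34.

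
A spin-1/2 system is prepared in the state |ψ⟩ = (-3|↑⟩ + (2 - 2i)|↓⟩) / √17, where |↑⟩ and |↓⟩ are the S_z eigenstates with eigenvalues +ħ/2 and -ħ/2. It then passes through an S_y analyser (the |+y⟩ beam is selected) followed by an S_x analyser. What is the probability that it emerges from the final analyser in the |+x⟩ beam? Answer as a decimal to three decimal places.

First analyser (S_y): P(|+y⟩) = |⟨+y|ψ⟩|² = 29/34.
After stage 1 the state is |+y⟩; P(|+x⟩) = |⟨+x|+y⟩|² = 1/2.
Joint probability = 29/34 × 1/2 = 0.426.

0.426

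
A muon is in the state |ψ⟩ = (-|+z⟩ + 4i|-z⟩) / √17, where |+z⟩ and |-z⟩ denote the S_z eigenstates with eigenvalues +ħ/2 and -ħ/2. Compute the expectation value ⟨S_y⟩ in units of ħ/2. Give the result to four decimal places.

⟨σ_y⟩ = 2 Im(a* b)/(|a|²+|b|²) with a = -1, b = 4i.
a* b = -4i, so ⟨σ_y⟩ = -8/17.
⟨S_y⟩ = (ħ/2)·⟨σ_y⟩.

-0.4706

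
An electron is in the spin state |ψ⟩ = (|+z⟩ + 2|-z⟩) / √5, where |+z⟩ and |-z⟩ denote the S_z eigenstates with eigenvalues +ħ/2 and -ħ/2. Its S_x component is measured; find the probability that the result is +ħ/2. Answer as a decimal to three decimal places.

|+x⟩ = (|+z⟩ + |-z⟩)/√2, so ⟨+x|ψ⟩ = (3) / (√2·√5).
P = |3|² / 10 = 9/10.

0.900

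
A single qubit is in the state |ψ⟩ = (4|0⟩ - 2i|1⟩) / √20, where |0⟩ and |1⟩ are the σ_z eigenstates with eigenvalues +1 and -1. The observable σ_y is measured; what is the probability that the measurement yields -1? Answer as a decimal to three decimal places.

0.900

|-y⟩ = (|0⟩ - i|1⟩)/√2, so ⟨-y|ψ⟩ = (6) / (√2·√20).
P = |6|² / 40 = 36/40.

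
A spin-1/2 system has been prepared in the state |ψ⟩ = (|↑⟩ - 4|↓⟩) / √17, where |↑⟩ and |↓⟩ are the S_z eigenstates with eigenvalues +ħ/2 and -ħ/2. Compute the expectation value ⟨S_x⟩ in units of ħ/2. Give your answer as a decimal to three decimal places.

⟨σ_x⟩ = 2 Re(a* b)/(|a|²+|b|²) with a = 1, b = -4.
a* b = -4, so ⟨σ_x⟩ = -8/17.
⟨S_x⟩ = (ħ/2)·⟨σ_x⟩.

-0.471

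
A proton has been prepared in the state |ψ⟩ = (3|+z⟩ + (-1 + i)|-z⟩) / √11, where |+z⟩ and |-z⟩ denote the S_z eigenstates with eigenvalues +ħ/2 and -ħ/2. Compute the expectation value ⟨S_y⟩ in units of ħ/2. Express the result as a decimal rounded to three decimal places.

0.545

⟨σ_y⟩ = 2 Im(a* b)/(|a|²+|b|²) with a = 3, b = (-1 + i).
a* b = (-3 + 3i), so ⟨σ_y⟩ = 6/11.
⟨S_y⟩ = (ħ/2)·⟨σ_y⟩.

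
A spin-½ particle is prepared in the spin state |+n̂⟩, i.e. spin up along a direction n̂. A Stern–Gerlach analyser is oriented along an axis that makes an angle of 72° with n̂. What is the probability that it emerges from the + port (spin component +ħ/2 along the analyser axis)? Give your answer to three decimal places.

0.655

For spin-½, the probability of finding spin-up along an axis at angle θ to the initial spin direction is cos²(θ/2); spin-down is sin²(θ/2).
θ = 72°, so P = cos²(36°) ≈ 0.655.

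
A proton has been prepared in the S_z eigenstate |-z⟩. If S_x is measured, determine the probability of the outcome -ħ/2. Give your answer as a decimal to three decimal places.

In the S_z basis, |-z⟩ = |↓⟩ and |-x⟩ = (|↑⟩ - |↓⟩)/√2.
|⟨-x|-z⟩|² = 1/2.

0.500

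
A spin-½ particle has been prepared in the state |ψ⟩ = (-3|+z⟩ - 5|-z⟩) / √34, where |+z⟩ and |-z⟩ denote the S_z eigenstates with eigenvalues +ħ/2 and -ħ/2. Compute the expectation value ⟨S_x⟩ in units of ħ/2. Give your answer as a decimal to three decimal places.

0.882

⟨σ_x⟩ = 2 Re(a* b)/(|a|²+|b|²) with a = -3, b = -5.
a* b = 15, so ⟨σ_x⟩ = 30/34.
⟨S_x⟩ = (ħ/2)·⟨σ_x⟩.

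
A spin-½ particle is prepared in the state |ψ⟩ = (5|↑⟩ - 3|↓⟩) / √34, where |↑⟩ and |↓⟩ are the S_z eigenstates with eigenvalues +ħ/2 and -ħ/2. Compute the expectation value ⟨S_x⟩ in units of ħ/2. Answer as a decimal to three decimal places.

-0.882

⟨σ_x⟩ = 2 Re(a* b)/(|a|²+|b|²) with a = 5, b = -3.
a* b = -15, so ⟨σ_x⟩ = -30/34.
⟨S_x⟩ = (ħ/2)·⟨σ_x⟩.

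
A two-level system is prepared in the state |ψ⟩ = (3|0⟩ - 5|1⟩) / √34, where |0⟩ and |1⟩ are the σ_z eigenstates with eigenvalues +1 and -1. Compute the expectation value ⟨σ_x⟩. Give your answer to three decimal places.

-0.882

⟨σ_x⟩ = 2 Re(a* b)/(|a|²+|b|²) with a = 3, b = -5.
a* b = -15, so ⟨σ_x⟩ = -30/34.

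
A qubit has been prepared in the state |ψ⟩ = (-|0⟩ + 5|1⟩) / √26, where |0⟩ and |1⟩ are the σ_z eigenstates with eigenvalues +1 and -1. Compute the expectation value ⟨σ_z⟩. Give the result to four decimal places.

⟨σ_z⟩ = |a|² - |b|² divided by |a|²+|b|², with a, b the |0⟩, |1⟩ amplitudes.
= (1 - 25)/26 = -24/26.

-0.9231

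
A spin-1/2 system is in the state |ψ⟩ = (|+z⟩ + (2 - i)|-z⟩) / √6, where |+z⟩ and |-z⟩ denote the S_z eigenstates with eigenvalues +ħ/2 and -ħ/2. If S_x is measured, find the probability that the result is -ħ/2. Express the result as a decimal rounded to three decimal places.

0.167

|-x⟩ = (|+z⟩ - |-z⟩)/√2, so ⟨-x|ψ⟩ = (-1 + i) / (√2·√6).
P = |-1 + i|² / 12 = 2/12.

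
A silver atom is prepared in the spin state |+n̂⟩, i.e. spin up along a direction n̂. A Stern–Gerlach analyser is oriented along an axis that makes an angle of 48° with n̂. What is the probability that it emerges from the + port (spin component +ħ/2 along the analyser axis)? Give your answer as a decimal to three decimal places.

0.835

For spin-½, the probability of finding spin-up along an axis at angle θ to the initial spin direction is cos²(θ/2); spin-down is sin²(θ/2).
θ = 48°, so P = cos²(24°) ≈ 0.835.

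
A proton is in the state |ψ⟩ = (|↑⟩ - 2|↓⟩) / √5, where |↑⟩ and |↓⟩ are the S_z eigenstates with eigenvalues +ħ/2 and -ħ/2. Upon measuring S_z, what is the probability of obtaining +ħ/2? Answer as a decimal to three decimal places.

The +ħ/2 outcome corresponds to |↑⟩. Its amplitude in |ψ⟩ is 1/√5.
P = |1|² / 5 = 1/5.

0.200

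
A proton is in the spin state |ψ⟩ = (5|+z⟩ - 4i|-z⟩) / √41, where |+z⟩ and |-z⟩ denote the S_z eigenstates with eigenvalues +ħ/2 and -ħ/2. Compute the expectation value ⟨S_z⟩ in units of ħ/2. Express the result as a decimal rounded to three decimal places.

0.220

⟨σ_z⟩ = |a|² - |b|² divided by |a|²+|b|², with a, b the |+z⟩, |-z⟩ amplitudes.
= (25 - 16)/41 = 9/41.
⟨S_z⟩ = (ħ/2)·⟨σ_z⟩.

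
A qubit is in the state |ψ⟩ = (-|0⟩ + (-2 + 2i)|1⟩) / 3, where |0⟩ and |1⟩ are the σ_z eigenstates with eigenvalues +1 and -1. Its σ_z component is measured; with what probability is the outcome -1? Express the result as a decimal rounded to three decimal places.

0.889

The -1 outcome corresponds to |1⟩. Its amplitude in |ψ⟩ is (-2 + 2i)/3.
P = |-2 + 2i|² / 9 = 8/9.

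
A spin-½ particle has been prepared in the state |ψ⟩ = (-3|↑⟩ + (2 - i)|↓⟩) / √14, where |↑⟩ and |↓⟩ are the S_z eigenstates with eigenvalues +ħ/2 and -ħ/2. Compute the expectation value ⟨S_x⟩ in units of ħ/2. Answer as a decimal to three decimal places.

-0.857

⟨σ_x⟩ = 2 Re(a* b)/(|a|²+|b|²) with a = -3, b = (2 - i).
a* b = (-6 + 3i), so ⟨σ_x⟩ = -12/14.
⟨S_x⟩ = (ħ/2)·⟨σ_x⟩.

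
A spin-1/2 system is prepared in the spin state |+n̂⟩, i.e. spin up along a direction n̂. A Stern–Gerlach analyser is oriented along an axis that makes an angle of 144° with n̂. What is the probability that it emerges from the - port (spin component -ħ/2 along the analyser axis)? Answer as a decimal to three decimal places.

0.905

For spin-½, the probability of finding spin-up along an axis at angle θ to the initial spin direction is cos²(θ/2); spin-down is sin²(θ/2).
θ = 144°, so P = sin²(72°) ≈ 0.905.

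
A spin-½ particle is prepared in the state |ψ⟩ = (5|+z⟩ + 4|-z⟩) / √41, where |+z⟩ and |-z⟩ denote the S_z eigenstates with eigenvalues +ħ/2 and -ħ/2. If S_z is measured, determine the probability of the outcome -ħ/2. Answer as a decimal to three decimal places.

The -ħ/2 outcome corresponds to |-z⟩. Its amplitude in |ψ⟩ is 4/√41.
P = |4|² / 41 = 16/41.

0.390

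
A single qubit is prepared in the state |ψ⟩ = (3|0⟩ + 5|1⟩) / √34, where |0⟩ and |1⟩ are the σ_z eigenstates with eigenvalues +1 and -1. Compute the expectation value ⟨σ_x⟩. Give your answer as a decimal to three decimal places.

⟨σ_x⟩ = 2 Re(a* b)/(|a|²+|b|²) with a = 3, b = 5.
a* b = 15, so ⟨σ_x⟩ = 30/34.

0.882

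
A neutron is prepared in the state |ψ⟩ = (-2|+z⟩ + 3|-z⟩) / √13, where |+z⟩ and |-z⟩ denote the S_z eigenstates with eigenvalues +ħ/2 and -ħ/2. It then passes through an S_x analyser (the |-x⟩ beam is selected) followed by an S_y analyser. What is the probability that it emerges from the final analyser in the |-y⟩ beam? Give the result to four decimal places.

0.4808

First analyser (S_x): P(|-x⟩) = |⟨-x|ψ⟩|² = 25/26.
After stage 1 the state is |-x⟩; P(|-y⟩) = |⟨-y|-x⟩|² = 1/2.
Joint probability = 25/26 × 1/2 = 0.4808.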